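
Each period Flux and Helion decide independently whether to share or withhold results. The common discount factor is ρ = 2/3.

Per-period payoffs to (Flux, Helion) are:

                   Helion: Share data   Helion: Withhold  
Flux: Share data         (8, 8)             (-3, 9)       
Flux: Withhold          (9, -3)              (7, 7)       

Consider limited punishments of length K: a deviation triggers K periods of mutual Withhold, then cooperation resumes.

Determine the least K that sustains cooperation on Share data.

2

No profitable deviation requires (8−7)(ρ+…+ρ^K) ≥ 9−8, i.e. ρ+…+ρ^K ≥ 1 ≈ 1.0000.
With ρ = 2/3, the partial sums are K=1: 0.6667, K=2: 1.1111.
K = 2 is the first length at which the sum reaches 1.0000.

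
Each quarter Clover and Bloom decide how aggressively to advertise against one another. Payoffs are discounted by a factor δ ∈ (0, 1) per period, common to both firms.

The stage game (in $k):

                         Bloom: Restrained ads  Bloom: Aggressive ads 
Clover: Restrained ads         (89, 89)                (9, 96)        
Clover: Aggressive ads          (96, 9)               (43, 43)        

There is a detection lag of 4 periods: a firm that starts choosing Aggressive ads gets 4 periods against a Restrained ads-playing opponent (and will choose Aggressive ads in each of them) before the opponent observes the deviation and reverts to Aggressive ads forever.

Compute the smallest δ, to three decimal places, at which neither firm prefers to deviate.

Deviating for the 4 undetected periods gains 96−89 = 7 per period over cooperation, then loses 89−43 = 46 per period forever once punishment starts.
Gain: 7(1 + δ + … + δ^3); loss: 46·δ^4/(1−δ).
No profitable deviation ⇔ 7(1−δ^4) ≤ 46·δ^4, i.e. δ^4 ≥ 7/(7+46) = 7/53.
Hence δ ≥ (7/53)^(1/4) ≈ 0.603.

0.603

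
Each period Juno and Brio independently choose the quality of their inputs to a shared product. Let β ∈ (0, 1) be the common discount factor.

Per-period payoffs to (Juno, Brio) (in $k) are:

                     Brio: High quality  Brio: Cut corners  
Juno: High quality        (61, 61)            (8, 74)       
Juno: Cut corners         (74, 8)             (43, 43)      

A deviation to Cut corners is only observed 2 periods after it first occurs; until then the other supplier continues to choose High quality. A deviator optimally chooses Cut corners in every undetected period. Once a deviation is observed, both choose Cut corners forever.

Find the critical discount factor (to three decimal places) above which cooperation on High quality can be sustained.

0.648

Deviating for the 2 undetected periods gains 74−61 = 13 per period over cooperation, then loses 61−43 = 18 per period forever once punishment starts.
Gain: 13(1 + β + … + β^1); loss: 18·β^2/(1−β).
No profitable deviation ⇔ 13(1−β^2) ≤ 18·β^2, i.e. β^2 ≥ 13/(13+18) = 13/31.
Hence β ≥ (13/31)^(1/2) ≈ 0.648.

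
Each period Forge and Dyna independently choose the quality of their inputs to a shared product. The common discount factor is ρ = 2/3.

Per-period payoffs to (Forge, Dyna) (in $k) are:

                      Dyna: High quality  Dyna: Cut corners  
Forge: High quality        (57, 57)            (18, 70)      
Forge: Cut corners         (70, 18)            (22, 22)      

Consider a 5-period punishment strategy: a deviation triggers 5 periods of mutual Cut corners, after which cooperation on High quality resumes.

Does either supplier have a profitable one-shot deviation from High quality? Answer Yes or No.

IC: ρ+…+ρ^5 ≥ (70−57)/(57−22) = 13/35.
At ρ = 2/3: partial sum = 1.7366 ≥ 0.3714. Cooperation sustainable.

No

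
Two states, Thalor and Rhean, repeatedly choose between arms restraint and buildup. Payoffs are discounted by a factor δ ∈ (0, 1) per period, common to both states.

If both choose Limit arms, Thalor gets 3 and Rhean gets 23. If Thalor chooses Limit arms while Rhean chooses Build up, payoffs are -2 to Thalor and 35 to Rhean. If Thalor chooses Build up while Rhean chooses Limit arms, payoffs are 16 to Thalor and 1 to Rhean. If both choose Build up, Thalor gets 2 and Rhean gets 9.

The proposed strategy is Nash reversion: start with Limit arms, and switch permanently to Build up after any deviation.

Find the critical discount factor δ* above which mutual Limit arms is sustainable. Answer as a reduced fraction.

Thalor's threshold: (16−3)/(16−2) = 13/14.
Rhean's threshold: (35−23)/(35−9) = 6/13.
13/14 > 6/13, so Thalor binds and δ* = 13/14.

13/14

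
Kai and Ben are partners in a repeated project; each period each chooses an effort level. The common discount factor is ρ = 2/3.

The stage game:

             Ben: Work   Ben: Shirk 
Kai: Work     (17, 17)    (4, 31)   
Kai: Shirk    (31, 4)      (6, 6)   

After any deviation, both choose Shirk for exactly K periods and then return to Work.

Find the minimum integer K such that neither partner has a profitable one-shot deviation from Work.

IC: ρ(1−ρ^K)/(1−ρ) ≥ (31−17)/(17−6) = 14/11.
With ρ = 2/3: need 1 − ρ^K ≥ 14/11·(1−2/3)/(2/3), i.e. ρ^K ≤ 0.3636.
Since (2/3)^2 = 0.4444 and (2/3)^3 = 0.2963, the smallest such K is 3.

3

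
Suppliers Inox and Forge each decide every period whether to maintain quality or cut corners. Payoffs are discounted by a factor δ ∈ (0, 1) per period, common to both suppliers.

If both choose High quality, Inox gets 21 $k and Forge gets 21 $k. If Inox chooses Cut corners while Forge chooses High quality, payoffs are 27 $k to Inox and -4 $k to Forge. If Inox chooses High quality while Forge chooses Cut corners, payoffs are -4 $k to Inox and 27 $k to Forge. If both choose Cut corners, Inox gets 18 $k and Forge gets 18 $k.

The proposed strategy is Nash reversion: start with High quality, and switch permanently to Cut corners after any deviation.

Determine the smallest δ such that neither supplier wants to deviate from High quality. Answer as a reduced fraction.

2/3

Under grim trigger the critical discount factor is (T−C)/(T−P) with T = 27, C = 21, P = 18.
δ* = (27−21)/(27−18) = 6/9 = 2/3.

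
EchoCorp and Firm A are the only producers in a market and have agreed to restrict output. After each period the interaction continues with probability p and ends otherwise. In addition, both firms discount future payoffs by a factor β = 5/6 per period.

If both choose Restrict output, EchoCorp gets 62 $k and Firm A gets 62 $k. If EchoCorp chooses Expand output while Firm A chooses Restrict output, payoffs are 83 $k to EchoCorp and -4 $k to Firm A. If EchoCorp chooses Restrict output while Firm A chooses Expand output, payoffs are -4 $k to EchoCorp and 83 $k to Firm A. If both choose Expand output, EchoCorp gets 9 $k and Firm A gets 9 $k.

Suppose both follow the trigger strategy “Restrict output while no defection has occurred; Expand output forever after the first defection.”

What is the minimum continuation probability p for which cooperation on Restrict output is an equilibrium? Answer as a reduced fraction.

With continuation probability p and discount β, the effective per-period discount factor is βp.
Grim-trigger IC: βp ≥ (83−62)/(83−9) = 21/74.
So p ≥ (21/74)/(5/6) = 63/185.

63/185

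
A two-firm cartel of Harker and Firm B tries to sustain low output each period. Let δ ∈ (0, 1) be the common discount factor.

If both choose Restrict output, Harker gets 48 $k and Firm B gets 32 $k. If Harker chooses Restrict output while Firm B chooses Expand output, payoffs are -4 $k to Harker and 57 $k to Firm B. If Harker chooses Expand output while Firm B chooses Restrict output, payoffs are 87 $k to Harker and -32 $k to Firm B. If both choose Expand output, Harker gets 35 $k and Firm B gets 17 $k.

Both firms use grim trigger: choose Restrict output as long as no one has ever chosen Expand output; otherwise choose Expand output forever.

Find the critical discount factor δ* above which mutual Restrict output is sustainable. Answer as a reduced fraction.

3/4

For Harker: deviation gain 87−48 = 39, per-period punishment loss 48−35 = 13. IC gives δ ≥ 39/52 = 3/4.
For Firm B: gain 25, loss 15 per period, so δ ≥ 25/40 = 5/8.
The tighter constraint is Harker's, so cooperation needs δ ≥ 3/4.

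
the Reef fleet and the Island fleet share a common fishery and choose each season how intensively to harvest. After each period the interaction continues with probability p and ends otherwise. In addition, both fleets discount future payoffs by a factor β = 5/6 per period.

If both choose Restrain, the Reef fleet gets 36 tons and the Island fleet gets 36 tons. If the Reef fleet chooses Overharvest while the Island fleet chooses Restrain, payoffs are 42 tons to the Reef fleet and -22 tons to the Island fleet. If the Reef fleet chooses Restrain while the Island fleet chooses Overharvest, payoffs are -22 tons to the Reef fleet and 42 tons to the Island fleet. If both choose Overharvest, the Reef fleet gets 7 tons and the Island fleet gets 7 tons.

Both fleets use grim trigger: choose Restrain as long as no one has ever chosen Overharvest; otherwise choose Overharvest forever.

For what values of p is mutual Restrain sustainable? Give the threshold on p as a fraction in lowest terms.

With continuation probability p and discount β, the effective per-period discount factor is βp.
Grim-trigger IC: βp ≥ (42−36)/(42−7) = 6/35.
So p ≥ (6/35)/(5/6) = 36/175.

36/175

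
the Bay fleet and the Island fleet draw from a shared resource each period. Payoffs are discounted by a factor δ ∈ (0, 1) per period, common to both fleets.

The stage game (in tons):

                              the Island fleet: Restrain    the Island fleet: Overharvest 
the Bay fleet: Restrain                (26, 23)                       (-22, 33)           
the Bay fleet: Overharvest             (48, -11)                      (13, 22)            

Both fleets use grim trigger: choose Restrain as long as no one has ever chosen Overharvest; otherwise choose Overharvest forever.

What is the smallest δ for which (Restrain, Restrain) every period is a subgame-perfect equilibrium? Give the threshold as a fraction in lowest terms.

10/11

the Bay fleet's threshold: (48−26)/(48−13) = 22/35.
the Island fleet's threshold: (33−23)/(33−22) = 10/11.
22/35 < 10/11, so the Island fleet binds and δ* = 10/11.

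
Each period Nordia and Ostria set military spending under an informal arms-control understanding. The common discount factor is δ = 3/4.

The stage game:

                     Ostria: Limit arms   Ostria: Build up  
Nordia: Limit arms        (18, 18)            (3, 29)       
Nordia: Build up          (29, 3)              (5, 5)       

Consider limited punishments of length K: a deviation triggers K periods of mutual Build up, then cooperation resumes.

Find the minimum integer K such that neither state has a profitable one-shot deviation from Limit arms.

2

Need Σ_{k=1}^{K} δ^k ≥ (29−18)/(18−5) = 0.8462 at δ = 3/4.
At K = 1 the sum is 0.7500 < 0.8462; at K = 2 it is 1.3125 ≥ 0.8462.
So the minimum punishment length is K = 2.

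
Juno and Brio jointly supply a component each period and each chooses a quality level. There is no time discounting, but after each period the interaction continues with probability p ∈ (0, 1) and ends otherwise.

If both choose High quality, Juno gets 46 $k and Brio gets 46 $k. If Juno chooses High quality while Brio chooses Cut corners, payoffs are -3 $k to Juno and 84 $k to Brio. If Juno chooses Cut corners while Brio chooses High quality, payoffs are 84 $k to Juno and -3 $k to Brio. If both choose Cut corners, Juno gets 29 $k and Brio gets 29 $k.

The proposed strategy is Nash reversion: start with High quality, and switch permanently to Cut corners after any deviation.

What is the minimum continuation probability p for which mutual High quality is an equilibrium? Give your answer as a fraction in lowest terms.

38/55

With no time discounting, the continuation probability p plays the role of the discount factor.
Grim-trigger IC: 46/(1−p) ≥ 84 + 29p/(1−p) ⇒ p ≥ (84−46)/(84−29) = 38/55.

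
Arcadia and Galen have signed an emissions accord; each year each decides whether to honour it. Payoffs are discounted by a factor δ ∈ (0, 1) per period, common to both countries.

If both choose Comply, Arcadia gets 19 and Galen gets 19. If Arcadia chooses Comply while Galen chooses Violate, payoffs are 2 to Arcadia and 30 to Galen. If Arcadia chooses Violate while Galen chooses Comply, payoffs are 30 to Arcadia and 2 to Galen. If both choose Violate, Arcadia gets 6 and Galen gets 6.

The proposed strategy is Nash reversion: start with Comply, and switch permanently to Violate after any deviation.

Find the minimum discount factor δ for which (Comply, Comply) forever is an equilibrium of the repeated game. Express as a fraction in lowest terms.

11/24

One-period gain from deviating is 30 − 19 = 11. The loss is 19 − 6 = 13 in every subsequent period, with present value 13·δ/(1−δ).
Deviation is unprofitable when 13·δ/(1−δ) ≥ 11, i.e. δ/(1−δ) ≥ 11/13.
Equivalently δ ≥ 11/(11+13) = 11/24.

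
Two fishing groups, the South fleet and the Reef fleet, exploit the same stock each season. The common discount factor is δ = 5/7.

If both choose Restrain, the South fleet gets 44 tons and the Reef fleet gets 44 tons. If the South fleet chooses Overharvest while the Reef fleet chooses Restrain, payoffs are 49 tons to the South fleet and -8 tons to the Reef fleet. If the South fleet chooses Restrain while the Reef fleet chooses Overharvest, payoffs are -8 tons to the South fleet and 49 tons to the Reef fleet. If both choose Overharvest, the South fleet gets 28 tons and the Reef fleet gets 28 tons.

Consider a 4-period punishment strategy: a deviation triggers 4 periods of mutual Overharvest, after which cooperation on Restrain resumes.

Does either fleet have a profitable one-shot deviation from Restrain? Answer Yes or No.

No

Comparing payoff streams over the 5 periods until play realigns: cooperate → 44(1+δ+…+δ^4); deviate → 49 + 28(δ+…+δ^4).
Cooperation is sustained iff (44−28)(δ+…+δ^4) ≥ 49−44.
δ+…+δ^4 = 5/7·(1−(5/7)^4)/(1−5/7) = 1.8492, and (49−44)/(44−28) = 0.3125.
1.8492 ≥ 0.3125, so cooperation is sustainable.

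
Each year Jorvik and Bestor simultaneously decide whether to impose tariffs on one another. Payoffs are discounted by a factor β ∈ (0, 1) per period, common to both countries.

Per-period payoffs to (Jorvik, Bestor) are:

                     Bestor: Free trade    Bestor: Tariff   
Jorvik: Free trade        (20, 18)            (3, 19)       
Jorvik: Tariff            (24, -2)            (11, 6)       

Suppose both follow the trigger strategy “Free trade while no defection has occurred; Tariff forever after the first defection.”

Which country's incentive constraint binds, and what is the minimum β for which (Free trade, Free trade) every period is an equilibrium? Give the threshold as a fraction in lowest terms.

Jorvik; β ≥ 4/13

Jorvik's threshold: (24−20)/(24−11) = 4/13.
Bestor's threshold: (19−18)/(19−6) = 1/13.
4/13 > 1/13, so Jorvik binds and β* = 4/13.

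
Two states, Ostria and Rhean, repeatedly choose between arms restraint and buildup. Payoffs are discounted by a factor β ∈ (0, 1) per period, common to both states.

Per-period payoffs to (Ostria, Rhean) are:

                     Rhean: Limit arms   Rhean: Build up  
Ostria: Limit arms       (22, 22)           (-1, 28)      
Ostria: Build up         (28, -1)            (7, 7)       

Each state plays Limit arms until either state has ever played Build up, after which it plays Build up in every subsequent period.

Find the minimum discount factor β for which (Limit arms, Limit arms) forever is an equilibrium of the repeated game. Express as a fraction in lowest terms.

Cooperation forever yields 22 each period: 22/(1−β).
Deviating yields 28 once, then 7 forever: 28 + 7β/(1−β).
No profitable deviation requires 22/(1−β) ≥ 28 + 7β/(1−β).
Multiplying by (1−β): 22 ≥ 28(1−β) + 7β = 28 − 21β.
So 21β ≥ 6, i.e. β ≥ 6/21 = 2/7.

2/7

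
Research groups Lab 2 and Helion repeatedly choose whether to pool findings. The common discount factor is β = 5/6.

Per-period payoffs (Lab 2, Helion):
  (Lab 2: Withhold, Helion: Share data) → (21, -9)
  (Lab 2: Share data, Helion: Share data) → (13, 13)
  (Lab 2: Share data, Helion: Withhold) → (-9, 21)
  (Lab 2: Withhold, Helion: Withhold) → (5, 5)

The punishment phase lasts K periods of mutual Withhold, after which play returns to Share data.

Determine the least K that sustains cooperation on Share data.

IC: β(1−β^K)/(1−β) ≥ (21−13)/(13−5) = 1.
With β = 5/6: need 1 − β^K ≥ 1·(1−5/6)/(5/6), i.e. β^K ≤ 0.8000.
Since (5/6)^1 = 0.8333 and (5/6)^2 = 0.6944, the smallest such K is 2.

2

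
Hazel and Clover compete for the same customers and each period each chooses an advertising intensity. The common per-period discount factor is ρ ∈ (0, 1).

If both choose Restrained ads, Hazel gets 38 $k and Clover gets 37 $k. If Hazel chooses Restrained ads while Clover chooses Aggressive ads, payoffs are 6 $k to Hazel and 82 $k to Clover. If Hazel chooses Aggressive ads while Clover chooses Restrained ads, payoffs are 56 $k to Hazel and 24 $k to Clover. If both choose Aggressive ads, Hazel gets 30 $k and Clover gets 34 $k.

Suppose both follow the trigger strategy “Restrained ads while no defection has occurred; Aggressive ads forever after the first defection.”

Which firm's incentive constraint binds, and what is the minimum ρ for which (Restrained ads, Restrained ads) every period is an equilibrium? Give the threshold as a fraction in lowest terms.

Clover; ρ ≥ 15/16

Hazel: cooperation gives 38 each period; deviation gives 56 once then 30 forever.
  38/(1−ρ) ≥ 56 + 30ρ/(1−ρ) ⇒ ρ ≥ 18/26 = 9/13.
Clover: cooperation gives 37 each period; deviation gives 82 once then 34 forever.
  ρ ≥ 45/48 = 15/16.
Both must hold, so the binding constraint is Clover's: ρ ≥ 15/16.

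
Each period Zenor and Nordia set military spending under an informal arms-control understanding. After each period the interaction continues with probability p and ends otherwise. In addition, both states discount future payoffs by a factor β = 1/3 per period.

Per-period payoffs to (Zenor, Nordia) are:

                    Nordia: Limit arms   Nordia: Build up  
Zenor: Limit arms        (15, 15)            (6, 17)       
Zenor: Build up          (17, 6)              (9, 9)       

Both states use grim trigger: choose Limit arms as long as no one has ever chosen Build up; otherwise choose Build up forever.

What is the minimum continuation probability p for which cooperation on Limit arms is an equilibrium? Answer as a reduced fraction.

Expected continuation weight on next period's payoff is β·p = 1/3·p, which plays the role of the discount factor.
Cooperation requires 1/3·p ≥ (17−15)/(17−9) = 1/4, hence p ≥ 3/4.

3/4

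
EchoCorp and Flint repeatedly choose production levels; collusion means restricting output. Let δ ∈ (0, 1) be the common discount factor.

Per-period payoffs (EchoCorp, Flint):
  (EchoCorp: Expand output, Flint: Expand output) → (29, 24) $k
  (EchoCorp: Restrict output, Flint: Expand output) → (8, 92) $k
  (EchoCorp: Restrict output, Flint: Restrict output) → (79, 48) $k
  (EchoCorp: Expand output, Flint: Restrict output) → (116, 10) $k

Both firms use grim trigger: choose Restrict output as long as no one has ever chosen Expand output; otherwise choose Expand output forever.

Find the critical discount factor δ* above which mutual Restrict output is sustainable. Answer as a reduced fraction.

11/17

EchoCorp's threshold: (116−79)/(116−29) = 37/87.
Flint's threshold: (92−48)/(92−24) = 11/17.
37/87 < 11/17, so Flint binds and δ* = 11/17.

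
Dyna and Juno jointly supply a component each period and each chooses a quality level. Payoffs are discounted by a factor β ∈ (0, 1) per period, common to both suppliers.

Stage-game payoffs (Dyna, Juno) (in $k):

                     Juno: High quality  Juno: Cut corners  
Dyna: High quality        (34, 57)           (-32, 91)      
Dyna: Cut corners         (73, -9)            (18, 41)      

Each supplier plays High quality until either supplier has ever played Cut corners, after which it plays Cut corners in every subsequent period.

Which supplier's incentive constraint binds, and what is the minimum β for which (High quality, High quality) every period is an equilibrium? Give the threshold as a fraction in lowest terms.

Dyna: cooperation gives 34 each period; deviation gives 73 once then 18 forever.
  34/(1−β) ≥ 73 + 18β/(1−β) ⇒ β ≥ 39/55.
Juno: cooperation gives 57 each period; deviation gives 91 once then 41 forever.
  β ≥ 34/50 = 17/25.
Both must hold, so the binding constraint is Dyna's: β ≥ 39/55.

Dyna; β ≥ 39/55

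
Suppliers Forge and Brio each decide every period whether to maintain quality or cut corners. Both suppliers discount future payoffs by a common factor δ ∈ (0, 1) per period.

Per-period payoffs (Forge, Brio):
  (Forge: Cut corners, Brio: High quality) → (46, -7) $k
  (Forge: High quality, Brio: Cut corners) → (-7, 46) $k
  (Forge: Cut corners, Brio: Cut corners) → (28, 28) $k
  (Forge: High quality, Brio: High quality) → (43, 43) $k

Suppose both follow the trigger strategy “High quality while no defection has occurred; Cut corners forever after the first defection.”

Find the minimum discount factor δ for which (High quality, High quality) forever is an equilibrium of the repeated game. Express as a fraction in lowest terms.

1/6

43/(1−δ) ≥ 46 + 28δ/(1−δ)
43 ≥ 46 − 18δ
δ ≥ 3/18 = 1/6.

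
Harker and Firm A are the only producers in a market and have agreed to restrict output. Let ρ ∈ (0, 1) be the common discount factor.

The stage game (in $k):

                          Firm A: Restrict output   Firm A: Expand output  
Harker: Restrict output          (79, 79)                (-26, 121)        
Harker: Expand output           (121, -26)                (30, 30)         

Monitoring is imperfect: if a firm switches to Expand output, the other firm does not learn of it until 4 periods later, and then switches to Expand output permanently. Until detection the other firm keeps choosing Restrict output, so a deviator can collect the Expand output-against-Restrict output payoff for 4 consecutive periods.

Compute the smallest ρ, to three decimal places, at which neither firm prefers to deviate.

A deviator earns 121 for 4 periods, then 30 forever; cooperating earns 79 forever. Multiplying the IC by (1−ρ):
79 ≥ 121(1−ρ^4) + 30ρ^4, so 91·ρ^4 ≥ 42 and ρ^4 ≥ 6/13.
ρ ≥ (6/13)^(1/4) ≈ 0.824.

0.824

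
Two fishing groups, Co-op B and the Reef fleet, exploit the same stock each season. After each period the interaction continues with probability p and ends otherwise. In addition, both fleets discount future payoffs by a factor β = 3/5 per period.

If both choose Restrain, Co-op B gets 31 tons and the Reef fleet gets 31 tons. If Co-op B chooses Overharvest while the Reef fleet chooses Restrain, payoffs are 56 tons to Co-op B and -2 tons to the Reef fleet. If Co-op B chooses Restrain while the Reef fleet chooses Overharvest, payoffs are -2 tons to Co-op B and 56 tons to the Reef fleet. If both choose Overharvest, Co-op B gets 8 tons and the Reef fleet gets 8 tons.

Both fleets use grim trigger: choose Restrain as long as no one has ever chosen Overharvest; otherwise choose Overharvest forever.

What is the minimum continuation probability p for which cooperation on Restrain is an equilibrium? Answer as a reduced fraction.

125/144

Expected continuation weight on next period's payoff is β·p = 3/5·p, which plays the role of the discount factor.
Cooperation requires 3/5·p ≥ (56−31)/(56−8) = 25/48, hence p ≥ 125/144.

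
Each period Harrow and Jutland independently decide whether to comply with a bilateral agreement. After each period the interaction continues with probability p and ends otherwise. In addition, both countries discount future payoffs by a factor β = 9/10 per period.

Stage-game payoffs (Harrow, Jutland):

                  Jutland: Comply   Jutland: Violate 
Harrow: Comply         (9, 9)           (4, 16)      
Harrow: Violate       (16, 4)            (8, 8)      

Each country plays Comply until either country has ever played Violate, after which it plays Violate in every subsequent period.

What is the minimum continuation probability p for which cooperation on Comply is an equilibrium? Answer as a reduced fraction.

Expected continuation weight on next period's payoff is β·p = 9/10·p, which plays the role of the discount factor.
Cooperation requires 9/10·p ≥ (16−9)/(16−8) = 7/8, hence p ≥ 35/36.

35/36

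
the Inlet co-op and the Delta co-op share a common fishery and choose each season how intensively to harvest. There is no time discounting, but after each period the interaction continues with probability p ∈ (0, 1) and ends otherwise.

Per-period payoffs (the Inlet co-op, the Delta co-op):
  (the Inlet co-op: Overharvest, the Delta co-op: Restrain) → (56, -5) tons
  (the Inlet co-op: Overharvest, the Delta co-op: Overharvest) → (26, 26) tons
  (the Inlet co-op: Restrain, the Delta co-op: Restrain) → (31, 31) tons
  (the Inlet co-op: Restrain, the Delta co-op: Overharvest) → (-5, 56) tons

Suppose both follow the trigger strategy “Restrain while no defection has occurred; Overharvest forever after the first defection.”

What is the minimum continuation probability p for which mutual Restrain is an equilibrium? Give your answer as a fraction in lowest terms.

Expected cooperation value is 31 + p·31 + p²·31 + … = 31/(1−p); deviation gives 56 + p·26/(1−p).
31 ≥ 56(1−p) + 26p ⇒ 30p ≥ 25 ⇒ p ≥ 25/30 = 5/6.

5/6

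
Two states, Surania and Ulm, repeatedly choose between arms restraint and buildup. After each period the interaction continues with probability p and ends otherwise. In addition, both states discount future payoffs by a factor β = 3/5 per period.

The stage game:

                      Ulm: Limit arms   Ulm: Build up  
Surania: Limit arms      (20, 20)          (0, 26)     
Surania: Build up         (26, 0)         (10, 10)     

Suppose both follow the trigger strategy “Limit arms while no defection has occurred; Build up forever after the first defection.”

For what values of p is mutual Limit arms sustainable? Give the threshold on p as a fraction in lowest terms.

With continuation probability p and discount β, the effective per-period discount factor is βp.
Grim-trigger IC: βp ≥ (26−20)/(26−10) = 3/8.
So p ≥ (3/8)/(3/5) = 5/8.

5/8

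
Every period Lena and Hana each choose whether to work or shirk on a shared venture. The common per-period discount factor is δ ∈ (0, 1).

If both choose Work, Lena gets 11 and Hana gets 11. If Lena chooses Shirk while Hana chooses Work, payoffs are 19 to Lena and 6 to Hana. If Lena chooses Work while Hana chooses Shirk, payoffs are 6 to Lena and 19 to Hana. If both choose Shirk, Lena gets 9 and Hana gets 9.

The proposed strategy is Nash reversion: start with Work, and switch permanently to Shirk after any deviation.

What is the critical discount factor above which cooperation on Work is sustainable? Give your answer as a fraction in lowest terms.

11/(1−δ) ≥ 19 + 9δ/(1−δ)
11 ≥ 19 − 10δ
δ ≥ 8/10 = 4/5.

4/5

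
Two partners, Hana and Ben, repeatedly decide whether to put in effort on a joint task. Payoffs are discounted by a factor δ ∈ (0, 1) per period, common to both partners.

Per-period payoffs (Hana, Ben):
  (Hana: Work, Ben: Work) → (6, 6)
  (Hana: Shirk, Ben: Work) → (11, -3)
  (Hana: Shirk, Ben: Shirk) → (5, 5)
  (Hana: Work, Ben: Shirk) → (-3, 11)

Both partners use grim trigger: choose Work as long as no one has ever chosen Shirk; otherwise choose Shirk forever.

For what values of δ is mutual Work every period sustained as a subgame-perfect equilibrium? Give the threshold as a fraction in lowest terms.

Under grim trigger the critical discount factor is (T−C)/(T−P) with T = 11, C = 6, P = 5.
δ* = (11−6)/(11−5) = 5/6.

5/6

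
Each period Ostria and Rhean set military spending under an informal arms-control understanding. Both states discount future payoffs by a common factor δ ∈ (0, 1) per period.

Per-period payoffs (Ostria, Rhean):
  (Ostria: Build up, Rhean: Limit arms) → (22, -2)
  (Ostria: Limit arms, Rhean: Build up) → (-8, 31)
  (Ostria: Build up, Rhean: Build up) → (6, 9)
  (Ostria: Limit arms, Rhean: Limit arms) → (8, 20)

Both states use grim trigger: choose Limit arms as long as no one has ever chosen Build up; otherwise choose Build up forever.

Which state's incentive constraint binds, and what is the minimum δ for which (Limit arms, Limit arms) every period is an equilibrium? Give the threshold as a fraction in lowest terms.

For Ostria: deviation gain 22−8 = 14, per-period punishment loss 8−6 = 2. IC gives δ ≥ 14/16 = 7/8.
For Rhean: gain 11, loss 11 per period, so δ ≥ 11/22 = 1/2.
The tighter constraint is Ostria's, so cooperation needs δ ≥ 7/8.

Ostria; δ ≥ 7/8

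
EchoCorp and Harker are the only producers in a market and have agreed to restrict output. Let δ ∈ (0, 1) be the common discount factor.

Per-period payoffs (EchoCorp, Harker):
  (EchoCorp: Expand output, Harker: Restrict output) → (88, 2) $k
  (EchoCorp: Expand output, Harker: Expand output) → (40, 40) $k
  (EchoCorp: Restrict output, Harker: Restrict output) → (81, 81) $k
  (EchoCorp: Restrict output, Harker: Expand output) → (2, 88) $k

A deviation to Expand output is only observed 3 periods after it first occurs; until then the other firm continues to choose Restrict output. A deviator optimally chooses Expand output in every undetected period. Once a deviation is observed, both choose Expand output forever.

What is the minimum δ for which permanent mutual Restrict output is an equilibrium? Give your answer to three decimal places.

A deviator earns 88 for 3 periods, then 40 forever; cooperating earns 81 forever. Multiplying the IC by (1−δ):
81 ≥ 88(1−δ^3) + 40δ^3, so 48·δ^3 ≥ 7 and δ^3 ≥ 7/48.
δ ≥ (7/48)^(1/3) ≈ 0.526.

0.526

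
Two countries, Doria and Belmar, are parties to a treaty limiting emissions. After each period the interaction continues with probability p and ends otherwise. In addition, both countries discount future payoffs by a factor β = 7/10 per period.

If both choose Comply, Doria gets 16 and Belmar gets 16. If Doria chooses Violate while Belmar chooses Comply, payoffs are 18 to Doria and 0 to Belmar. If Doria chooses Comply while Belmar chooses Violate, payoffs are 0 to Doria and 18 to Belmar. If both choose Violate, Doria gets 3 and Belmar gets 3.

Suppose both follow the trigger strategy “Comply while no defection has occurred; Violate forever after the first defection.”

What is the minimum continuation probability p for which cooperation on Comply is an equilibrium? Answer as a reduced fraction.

Expected continuation weight on next period's payoff is β·p = 7/10·p, which plays the role of the discount factor.
Cooperation requires 7/10·p ≥ (18−16)/(18−3) = 2/15, hence p ≥ 4/21.

4/21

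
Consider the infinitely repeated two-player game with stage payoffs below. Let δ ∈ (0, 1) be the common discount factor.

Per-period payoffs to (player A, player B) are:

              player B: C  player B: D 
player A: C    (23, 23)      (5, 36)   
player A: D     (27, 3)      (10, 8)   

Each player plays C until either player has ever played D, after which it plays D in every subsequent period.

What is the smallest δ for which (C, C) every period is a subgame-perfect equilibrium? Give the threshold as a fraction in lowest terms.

13/28

player A's threshold: (27−23)/(27−10) = 4/17.
player B's threshold: (36−23)/(36−8) = 13/28.
4/17 < 13/28, so player B binds and δ* = 13/28.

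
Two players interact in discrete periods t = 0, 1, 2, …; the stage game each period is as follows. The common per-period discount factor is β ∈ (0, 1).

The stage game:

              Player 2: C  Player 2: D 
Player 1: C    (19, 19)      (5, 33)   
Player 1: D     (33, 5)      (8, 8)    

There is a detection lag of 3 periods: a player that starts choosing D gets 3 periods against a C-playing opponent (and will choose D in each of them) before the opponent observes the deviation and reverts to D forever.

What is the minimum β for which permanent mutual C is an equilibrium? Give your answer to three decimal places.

0.824

A deviator earns 33 for 3 periods, then 8 forever; cooperating earns 19 forever. Multiplying the IC by (1−β):
19 ≥ 33(1−β^3) + 8β^3, so 25·β^3 ≥ 14 and β^3 ≥ 14/25.
β ≥ (14/25)^(1/3) ≈ 0.824.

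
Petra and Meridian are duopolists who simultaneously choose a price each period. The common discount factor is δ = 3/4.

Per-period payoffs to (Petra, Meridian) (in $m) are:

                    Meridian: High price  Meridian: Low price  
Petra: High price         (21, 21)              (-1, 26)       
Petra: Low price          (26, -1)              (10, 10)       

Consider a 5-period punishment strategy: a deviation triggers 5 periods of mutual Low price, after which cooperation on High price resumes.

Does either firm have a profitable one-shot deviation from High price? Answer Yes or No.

IC: δ+…+δ^5 ≥ (26−21)/(21−10) = 5/11.
At δ = 3/4: partial sum = 2.2881 ≥ 0.4545. Cooperation sustainable.

No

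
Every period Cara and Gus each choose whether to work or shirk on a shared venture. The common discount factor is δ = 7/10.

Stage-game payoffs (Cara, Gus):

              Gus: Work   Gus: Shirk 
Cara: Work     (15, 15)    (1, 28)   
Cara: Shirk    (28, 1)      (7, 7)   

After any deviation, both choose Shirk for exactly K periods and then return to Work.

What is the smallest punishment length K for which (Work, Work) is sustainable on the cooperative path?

4

Need Σ_{k=1}^{K} δ^k ≥ (28−15)/(15−7) = 1.6250 at δ = 7/10.
At K = 3 the sum is 1.5330 < 1.6250; at K = 4 it is 1.7731 ≥ 1.6250.
So the minimum punishment length is K = 4.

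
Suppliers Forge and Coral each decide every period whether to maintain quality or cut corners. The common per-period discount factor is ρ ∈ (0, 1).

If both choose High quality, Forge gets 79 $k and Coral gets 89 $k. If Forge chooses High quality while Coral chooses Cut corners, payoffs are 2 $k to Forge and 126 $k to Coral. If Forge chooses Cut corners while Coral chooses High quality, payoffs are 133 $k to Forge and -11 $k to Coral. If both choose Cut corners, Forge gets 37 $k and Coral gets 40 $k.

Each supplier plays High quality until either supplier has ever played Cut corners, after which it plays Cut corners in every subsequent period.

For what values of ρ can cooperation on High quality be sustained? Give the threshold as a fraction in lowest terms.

9/16

For Forge: deviation gain 133−79 = 54, per-period punishment loss 79−37 = 42. IC gives ρ ≥ 54/96 = 9/16.
For Coral: gain 37, loss 49 per period, so ρ ≥ 37/86.
The tighter constraint is Forge's, so cooperation needs ρ ≥ 9/16.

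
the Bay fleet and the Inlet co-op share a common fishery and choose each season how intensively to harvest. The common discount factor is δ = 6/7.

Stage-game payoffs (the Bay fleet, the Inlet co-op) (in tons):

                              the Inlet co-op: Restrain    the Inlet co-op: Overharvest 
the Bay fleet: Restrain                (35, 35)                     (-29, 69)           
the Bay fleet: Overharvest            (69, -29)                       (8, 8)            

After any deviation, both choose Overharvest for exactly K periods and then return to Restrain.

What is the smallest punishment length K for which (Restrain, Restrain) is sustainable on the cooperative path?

No profitable deviation requires (35−8)(δ+…+δ^K) ≥ 69−35, i.e. δ+…+δ^K ≥ 34/27 ≈ 1.2593.
With δ = 6/7, the partial sums are K=1: 0.8571, K=2: 1.5918.
K = 2 is the first length at which the sum reaches 1.2593.

2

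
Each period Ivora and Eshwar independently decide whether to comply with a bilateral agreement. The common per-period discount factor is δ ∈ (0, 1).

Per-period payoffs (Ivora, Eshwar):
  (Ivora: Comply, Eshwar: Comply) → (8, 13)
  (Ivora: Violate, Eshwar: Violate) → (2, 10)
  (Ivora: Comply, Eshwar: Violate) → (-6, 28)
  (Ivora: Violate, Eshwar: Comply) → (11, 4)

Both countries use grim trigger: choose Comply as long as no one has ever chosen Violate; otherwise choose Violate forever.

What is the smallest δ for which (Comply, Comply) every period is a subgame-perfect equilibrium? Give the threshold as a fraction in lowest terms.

5/6

For Ivora: deviation gain 11−8 = 3, per-period punishment loss 8−2 = 6. IC gives δ ≥ 3/9 = 1/3.
For Eshwar: gain 15, loss 3 per period, so δ ≥ 15/18 = 5/6.
The tighter constraint is Eshwar's, so cooperation needs δ ≥ 5/6.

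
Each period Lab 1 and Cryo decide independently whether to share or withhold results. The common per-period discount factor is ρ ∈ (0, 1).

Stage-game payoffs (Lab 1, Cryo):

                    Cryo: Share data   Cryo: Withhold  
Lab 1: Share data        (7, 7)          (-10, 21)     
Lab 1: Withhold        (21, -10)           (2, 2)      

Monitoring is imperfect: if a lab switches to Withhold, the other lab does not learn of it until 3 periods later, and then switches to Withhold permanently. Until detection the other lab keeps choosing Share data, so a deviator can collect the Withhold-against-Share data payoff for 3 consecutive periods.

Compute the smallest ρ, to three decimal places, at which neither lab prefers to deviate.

A deviator earns 21 for 3 periods, then 2 forever; cooperating earns 7 forever. Multiplying the IC by (1−ρ):
7 ≥ 21(1−ρ^3) + 2ρ^3, so 19·ρ^3 ≥ 14 and ρ^3 ≥ 14/19.
ρ ≥ (14/19)^(1/3) ≈ 0.903.

0.903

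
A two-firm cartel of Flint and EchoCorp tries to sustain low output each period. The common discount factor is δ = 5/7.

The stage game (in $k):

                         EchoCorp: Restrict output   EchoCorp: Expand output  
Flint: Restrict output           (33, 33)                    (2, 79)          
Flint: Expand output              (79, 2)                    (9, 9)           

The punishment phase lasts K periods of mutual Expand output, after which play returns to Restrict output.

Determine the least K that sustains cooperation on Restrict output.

5

IC: δ(1−δ^K)/(1−δ) ≥ (79−33)/(33−9) = 23/12.
With δ = 5/7: need 1 − δ^K ≥ 23/12·(1−5/7)/(5/7), i.e. δ^K ≤ 0.2333.
Since (5/7)^4 = 0.2603 and (5/7)^5 = 0.1859, the smallest such K is 5.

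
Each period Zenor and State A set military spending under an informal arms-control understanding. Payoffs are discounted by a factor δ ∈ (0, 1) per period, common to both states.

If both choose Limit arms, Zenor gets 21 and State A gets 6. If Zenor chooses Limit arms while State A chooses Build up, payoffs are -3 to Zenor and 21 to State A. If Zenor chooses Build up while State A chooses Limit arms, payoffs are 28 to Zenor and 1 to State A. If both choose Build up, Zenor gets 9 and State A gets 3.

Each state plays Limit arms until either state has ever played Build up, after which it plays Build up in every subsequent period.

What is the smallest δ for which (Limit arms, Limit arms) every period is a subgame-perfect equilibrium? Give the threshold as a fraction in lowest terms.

Zenor: cooperation gives 21 each period; deviation gives 28 once then 9 forever.
  21/(1−δ) ≥ 28 + 9δ/(1−δ) ⇒ δ ≥ 7/19.
State A: cooperation gives 6 each period; deviation gives 21 once then 3 forever.
  δ ≥ 15/18 = 5/6.
Both must hold, so the binding constraint is State A's: δ ≥ 5/6.

5/6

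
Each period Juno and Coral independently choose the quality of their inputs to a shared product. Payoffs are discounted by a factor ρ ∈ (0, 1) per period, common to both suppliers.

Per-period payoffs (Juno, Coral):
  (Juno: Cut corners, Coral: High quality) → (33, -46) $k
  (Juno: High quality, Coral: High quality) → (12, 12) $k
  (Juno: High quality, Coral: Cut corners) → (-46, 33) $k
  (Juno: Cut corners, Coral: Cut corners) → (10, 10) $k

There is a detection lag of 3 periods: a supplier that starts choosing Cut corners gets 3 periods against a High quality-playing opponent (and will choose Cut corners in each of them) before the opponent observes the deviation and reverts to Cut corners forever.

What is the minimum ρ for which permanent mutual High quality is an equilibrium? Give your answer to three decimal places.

The best deviation is to choose Cut corners for all 3 undetected periods, earning 33 each, then 10 forever once detected.
Deviation value: 33(1−ρ^3)/(1−ρ) + 10ρ^3/(1−ρ); cooperation value: 12/(1−ρ).
IC: 12 ≥ 33(1−ρ^3) + 10ρ^3 = 33 − 23ρ^3.
So ρ^3 ≥ 21/23, giving ρ ≥ (21/23)^(1/3) ≈ 0.970.

0.970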